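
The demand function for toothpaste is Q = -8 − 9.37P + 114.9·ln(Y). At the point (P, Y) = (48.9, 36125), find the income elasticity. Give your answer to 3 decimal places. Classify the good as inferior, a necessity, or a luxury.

0.155 (necessity)

At P = 48.9, Y = 36125: Q = 739.653.
Holding P constant, ∂Q/∂Y = 114.9/Y = 0.00318062.
η_Y = (∂Q/∂Y)·(Y/Q) = 0.00318062 × (36125/739.653) = 0.155.
Since 0 < η < 1, this is a necessity.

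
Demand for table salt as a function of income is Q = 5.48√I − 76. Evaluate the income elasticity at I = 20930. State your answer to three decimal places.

0.553

At I = 20930: Q = 716.803.
dQ/dI = 5.48/(2√I) = 0.0189394 at this income.
η = (dQ/dI)·(I/Q) = 0.0189394 × (20930/716.803) = 0.553.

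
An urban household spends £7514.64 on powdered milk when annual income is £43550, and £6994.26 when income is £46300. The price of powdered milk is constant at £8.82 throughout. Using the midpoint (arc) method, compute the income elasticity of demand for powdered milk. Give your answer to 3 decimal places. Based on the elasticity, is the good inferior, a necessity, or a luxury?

With a constant price, Q₁ = 7514.64/8.82 = 852.000 and Q₂ = 6994.26/8.82 = 793.000 (equivalently, work directly with expenditure since P cancels).
Midpoint %ΔQ = (6994.26 − 7514.64)/7254.45 = -0.07173; midpoint %ΔI = (46300 − 43550)/44925 = 0.06121.
η = -0.07173 / 0.06121 = -1.172.
η < 0 ⇒ inferior good.

-1.172 (inferior good)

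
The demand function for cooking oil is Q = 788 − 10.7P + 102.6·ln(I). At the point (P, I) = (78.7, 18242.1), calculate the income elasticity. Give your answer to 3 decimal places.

0.108

At P = 78.7, I = 18242.1: Q = 952.569.
Holding P constant, ∂Q/∂I = 102.6/I = 0.00562435.
η_I = (∂Q/∂I)·(I/Q) = 0.00562435 × (18242.1/952.569) = 0.108.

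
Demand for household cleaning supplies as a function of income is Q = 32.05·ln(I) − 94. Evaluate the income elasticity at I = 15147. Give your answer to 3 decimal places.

At I = 15147: Q = 214.499.
dQ/dI = 32.05/I = 0.00211593 at this income.
η = (dQ/dI)·(I/Q) = 0.00211593 × (15147/214.499) = 0.149.

0.149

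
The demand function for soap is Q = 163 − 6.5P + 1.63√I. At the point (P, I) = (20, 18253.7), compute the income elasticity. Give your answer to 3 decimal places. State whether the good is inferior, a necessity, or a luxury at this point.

At P = 20, I = 18253.7: Q = 253.223.
Holding P constant, ∂Q/∂I = 1.63/(2√I) = 0.00603229.
η_I = (∂Q/∂I)·(I/Q) = 0.00603229 × (18253.7/253.223) = 0.435.
Since 0 < η < 1, this is a necessity.

0.435 (necessity)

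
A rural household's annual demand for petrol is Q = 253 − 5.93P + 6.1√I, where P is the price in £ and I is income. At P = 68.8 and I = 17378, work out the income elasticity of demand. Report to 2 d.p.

0.62

At P = 68.8, I = 17378: Q = 649.152.
Holding P constant, ∂Q/∂I = 6.1/(2√I) = 0.0231366.
η_I = (∂Q/∂I)·(I/Q) = 0.0231366 × (17378/649.152) = 0.62.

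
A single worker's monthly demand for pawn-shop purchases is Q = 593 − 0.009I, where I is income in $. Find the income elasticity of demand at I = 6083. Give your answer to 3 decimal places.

-0.102

At I = 6083: Q = 538.253.
dQ/dI = −0.009.
η = (dQ/dI)·(I/Q) = -0.009 × (6083/538.253) = -0.102.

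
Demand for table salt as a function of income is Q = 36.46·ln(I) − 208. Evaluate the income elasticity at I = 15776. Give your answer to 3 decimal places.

At I = 15776: Q = 144.431.
dQ/dI = 36.46/I = 0.00231111 at this income.
η = (dQ/dI)·(I/Q) = 0.00231111 × (15776/144.431) = 0.252.

0.252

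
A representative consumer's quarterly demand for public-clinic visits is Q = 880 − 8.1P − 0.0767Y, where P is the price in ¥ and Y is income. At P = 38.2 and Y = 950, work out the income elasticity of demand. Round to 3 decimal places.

At P = 38.2, Y = 950: Q = 497.715.
Holding P constant, ∂Q/∂Y = −0.0767.
η_Y = (∂Q/∂Y)·(Y/Q) = -0.0767 × (950/497.715) = -0.146.

-0.146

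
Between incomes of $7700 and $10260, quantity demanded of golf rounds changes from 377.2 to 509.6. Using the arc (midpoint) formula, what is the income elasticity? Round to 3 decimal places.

ΔQ = 509.6 − 377.2 = 132.4; midpoint Q̄ = (377.2 + 509.6)/2 = 443.4.
ΔI = 10260 − 7700 = 2560; midpoint Ī = (7700 + 10260)/2 = 8980.
η = (ΔQ/Q̄) ÷ (ΔI/Ī) = (132.4/443.4) ÷ (2560/8980) = 1.047.

1.047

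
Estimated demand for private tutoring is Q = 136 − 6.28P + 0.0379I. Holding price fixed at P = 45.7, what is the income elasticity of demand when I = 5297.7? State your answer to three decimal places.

At P = 45.7, I = 5297.7: Q = 49.787.
Holding P constant, ∂Q/∂I = 0.0379.
η_I = (∂Q/∂I)·(I/Q) = 0.0379 × (5297.7/49.787) = 4.033.

4.033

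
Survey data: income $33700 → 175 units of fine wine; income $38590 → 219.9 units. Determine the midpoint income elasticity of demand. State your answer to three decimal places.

1.681

ΔQ = 219.9 − 175 = 44.9; midpoint Q̄ = (175 + 219.9)/2 = 197.45.
ΔI = 38590 − 33700 = 4890; midpoint Ī = (33700 + 38590)/2 = 36145.
η = (ΔQ/Q̄) ÷ (ΔI/Ī) = (44.9/197.45) ÷ (4890/36145) = 1.681.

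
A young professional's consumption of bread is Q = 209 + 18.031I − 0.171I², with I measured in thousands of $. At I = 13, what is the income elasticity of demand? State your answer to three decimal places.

At I = 13: Q = 414.5040.
dQ/dI = 18.031 − 0.342I = 13.58500.
η = (dQ/dI)·(I/Q) = 13.58500 × (13/414.5040) = 0.426.

0.426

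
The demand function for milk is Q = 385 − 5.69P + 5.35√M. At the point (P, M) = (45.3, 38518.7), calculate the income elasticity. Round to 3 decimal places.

At P = 45.3, M = 38518.7: Q = 1177.244.
Holding P constant, ∂Q/∂M = 5.35/(2√M) = 0.0136298.
η_M = (∂Q/∂M)·(M/Q) = 0.0136298 × (38518.7/1177.244) = 0.446.

0.446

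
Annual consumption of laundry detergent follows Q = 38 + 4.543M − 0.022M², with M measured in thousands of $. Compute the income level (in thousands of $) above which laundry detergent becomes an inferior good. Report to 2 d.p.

103.25

dQ/dM = 4.543 − 0.044M.
The good is inferior where dQ/dM < 0. Setting dQ/dM = 0 gives M = 4.543 / 0.044 = 103.25.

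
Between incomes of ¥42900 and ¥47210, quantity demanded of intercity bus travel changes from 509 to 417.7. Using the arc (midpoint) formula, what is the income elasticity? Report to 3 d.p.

-2.060

ΔQ = 417.7 − 509 = -91.3; midpoint Q̄ = (509 + 417.7)/2 = 463.35.
ΔI = 47210 − 42900 = 4310; midpoint Ī = (42900 + 47210)/2 = 45055.
η = (ΔQ/Q̄) ÷ (ΔI/Ī) = (-91.3/463.35) ÷ (4310/45055) = -2.060.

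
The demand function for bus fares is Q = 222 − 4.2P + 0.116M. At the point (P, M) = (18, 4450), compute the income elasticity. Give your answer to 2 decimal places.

0.78

At P = 18, M = 4450: Q = 662.600.
Holding P constant, ∂Q/∂M = 0.116.
η_M = (∂Q/∂M)·(M/Q) = 0.116 × (4450/662.600) = 0.78.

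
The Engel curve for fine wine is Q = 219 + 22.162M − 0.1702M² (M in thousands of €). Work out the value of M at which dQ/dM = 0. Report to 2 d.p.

dQ/dM = 22.162 − 0.3404M.
The good is inferior where dQ/dM < 0. Setting dQ/dM = 0 gives M = 22.162 / 0.3404 = 65.11.

65.11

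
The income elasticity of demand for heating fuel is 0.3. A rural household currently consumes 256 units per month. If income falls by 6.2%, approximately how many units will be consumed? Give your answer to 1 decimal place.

251.2

%ΔQ ≈ η × %ΔI = 0.3 × (-6.2%) = -1.86%.
New Q ≈ 256 × (1 − 0.0186) = 251.2.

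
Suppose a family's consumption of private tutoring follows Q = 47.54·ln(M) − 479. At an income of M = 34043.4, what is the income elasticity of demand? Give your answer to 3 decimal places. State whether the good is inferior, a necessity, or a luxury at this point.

2.780 (luxury)

At M = 34043.4: Q = 17.099.
dQ/dM = 47.54/M = 0.00139645 at this income.
η = (dQ/dM)·(M/Q) = 0.00139645 × (34043.4/17.099) = 2.780.
Since η > 1, the good is a luxury.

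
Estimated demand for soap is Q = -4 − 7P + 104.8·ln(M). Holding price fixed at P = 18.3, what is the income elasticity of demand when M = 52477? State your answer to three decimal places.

At P = 18.3, M = 52477: Q = 1006.880.
Holding P constant, ∂Q/∂M = 104.8/M = 0.00199707.
η_M = (∂Q/∂M)·(M/Q) = 0.00199707 × (52477/1006.880) = 0.104.

0.104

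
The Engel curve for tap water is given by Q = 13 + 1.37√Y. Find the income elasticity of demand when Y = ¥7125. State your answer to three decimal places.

At Y = 7125: Q = 128.641.
dQ/dY = 1.37/(2√Y) = 0.00811518 at this income.
η = (dQ/dY)·(Y/Q) = 0.00811518 × (7125/128.641) = 0.449.

0.449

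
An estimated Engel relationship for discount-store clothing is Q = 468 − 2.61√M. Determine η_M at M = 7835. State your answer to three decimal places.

At M = 7835: Q = 236.974.
dQ/dM = -2.61/(2√M) = -0.0147432 at this income.
η = (dQ/dM)·(M/Q) = -0.0147432 × (7835/236.974) = -0.487.

-0.487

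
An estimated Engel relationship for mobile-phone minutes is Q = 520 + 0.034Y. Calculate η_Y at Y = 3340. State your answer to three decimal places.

0.179

At Y = 3340: Q = 633.560.
dQ/dY = 0.034.
η = (dQ/dY)·(Y/Q) = 0.034 × (3340/633.560) = 0.179.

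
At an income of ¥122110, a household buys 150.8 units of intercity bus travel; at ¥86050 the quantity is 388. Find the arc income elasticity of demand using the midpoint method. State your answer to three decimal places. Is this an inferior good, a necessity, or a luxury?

ΔQ = 388 − 150.8 = 237.2; midpoint Q̄ = (150.8 + 388)/2 = 269.4.
ΔI = 86050 − 122110 = -36060; midpoint Ī = (122110 + 86050)/2 = 104080.
η = (ΔQ/Q̄) ÷ (ΔI/Ī) = (237.2/269.4) ÷ (-36060/104080) = -2.541.
η < 0 ⇒ inferior good.

-2.541 (inferior good)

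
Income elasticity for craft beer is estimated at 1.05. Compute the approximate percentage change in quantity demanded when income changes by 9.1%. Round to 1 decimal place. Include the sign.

%ΔQ ≈ η × %ΔI = 1.05 × 9.1% = 9.6%.

9.6%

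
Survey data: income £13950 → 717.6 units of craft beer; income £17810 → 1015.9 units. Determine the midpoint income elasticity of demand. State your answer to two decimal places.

1.42

ΔQ = 1015.9 − 717.6 = 298.3; midpoint Q̄ = (717.6 + 1015.9)/2 = 866.75.
ΔI = 17810 − 13950 = 3860; midpoint Ī = (13950 + 17810)/2 = 15880.
η = (ΔQ/Q̄) ÷ (ΔI/Ī) = (298.3/866.75) ÷ (3860/15880) = 1.42.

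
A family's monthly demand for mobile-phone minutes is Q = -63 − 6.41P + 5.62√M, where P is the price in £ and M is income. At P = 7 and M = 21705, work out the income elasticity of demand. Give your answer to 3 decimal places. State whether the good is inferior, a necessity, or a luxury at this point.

At P = 7, M = 21705: Q = 720.103.
Holding P constant, ∂Q/∂M = 5.62/(2√M) = 0.0190733.
η_M = (∂Q/∂M)·(M/Q) = 0.0190733 × (21705/720.103) = 0.575.
Since 0 < η < 1, this is a necessity.

0.575 (necessity)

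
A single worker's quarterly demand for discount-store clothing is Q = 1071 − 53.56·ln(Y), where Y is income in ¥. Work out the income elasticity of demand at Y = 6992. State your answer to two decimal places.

-0.09

At Y = 6992: Q = 596.859.
dQ/dY = -53.56/Y = -0.00766018 at this income.
η = (dQ/dY)·(Y/Q) = -0.00766018 × (6992/596.859) = -0.09.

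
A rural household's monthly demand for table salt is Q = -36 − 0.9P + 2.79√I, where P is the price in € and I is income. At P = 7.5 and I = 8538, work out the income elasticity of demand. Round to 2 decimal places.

At P = 7.5, I = 8538: Q = 215.050.
Holding P constant, ∂Q/∂I = 2.79/(2√I) = 0.0150972.
η_I = (∂Q/∂I)·(I/Q) = 0.0150972 × (8538/215.050) = 0.60.

0.60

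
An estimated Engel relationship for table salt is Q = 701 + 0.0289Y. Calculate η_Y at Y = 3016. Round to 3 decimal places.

At Y = 3016: Q = 788.162.
dQ/dY = 0.0289.
η = (dQ/dY)·(Y/Q) = 0.0289 × (3016/788.162) = 0.111.

0.111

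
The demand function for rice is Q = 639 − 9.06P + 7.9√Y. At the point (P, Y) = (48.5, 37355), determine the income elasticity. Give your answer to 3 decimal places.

At P = 48.5, Y = 37355: Q = 1726.458.
Holding P constant, ∂Q/∂Y = 7.9/(2√Y) = 0.0204373.
η_Y = (∂Q/∂Y)·(Y/Q) = 0.0204373 × (37355/1726.458) = 0.442.

0.442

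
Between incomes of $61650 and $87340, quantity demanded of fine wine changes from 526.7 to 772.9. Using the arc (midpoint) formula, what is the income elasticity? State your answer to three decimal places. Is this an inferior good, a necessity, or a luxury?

ΔQ = 772.9 − 526.7 = 246.2; midpoint Q̄ = (526.7 + 772.9)/2 = 649.8.
ΔI = 87340 − 61650 = 25690; midpoint Ī = (61650 + 87340)/2 = 74495.
η = (ΔQ/Q̄) ÷ (ΔI/Ī) = (246.2/649.8) ÷ (25690/74495) = 1.099.
η > 1 ⇒ luxury.

1.099 (luxury)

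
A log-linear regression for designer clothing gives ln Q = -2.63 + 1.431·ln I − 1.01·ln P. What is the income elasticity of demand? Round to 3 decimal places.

In a log-linear demand, the coefficient on ln I is the income elasticity.
So η = 1.431.

1.431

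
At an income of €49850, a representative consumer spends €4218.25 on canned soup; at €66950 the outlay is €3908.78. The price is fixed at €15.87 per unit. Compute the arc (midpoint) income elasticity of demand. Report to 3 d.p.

With a constant price, Q₁ = 4218.25/15.87 = 265.800 and Q₂ = 3908.78/15.87 = 246.300 (equivalently, work directly with expenditure since P cancels).
Midpoint %ΔQ = (3908.78 − 4218.25)/4063.52 = -0.07616; midpoint %ΔI = (66950 − 49850)/58400 = 0.29281.
η = -0.07616 / 0.29281 = -0.260.

-0.260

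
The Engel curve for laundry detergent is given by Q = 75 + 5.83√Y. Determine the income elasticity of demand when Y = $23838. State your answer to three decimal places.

0.462

At Y = 23838: Q = 975.126.
dQ/dY = 5.83/(2√Y) = 0.0188801 at this income.
η = (dQ/dY)·(Y/Q) = 0.0188801 × (23838/975.126) = 0.462.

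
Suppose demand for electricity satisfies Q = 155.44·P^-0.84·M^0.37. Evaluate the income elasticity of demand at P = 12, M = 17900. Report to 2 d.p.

For a multiplicative demand Q = A·P^α·M^β, the income elasticity is β everywhere.
Here β = 0.37, so η = 0.37.

0.37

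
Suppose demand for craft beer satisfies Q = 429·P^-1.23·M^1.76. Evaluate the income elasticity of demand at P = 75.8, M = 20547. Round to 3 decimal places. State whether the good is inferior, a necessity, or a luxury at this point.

For a multiplicative demand Q = A·P^α·M^β, the income elasticity is β everywhere.
Here β = 1.76, so η = 1.760.
Since η > 1, this is a luxury.

1.760 (luxury)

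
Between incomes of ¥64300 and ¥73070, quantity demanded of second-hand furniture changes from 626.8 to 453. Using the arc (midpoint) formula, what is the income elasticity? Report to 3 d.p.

ΔQ = 453 − 626.8 = -173.8; midpoint Q̄ = (626.8 + 453)/2 = 539.9.
ΔI = 73070 − 64300 = 8770; midpoint Ī = (64300 + 73070)/2 = 68685.
η = (ΔQ/Q̄) ÷ (ΔI/Ī) = (-173.8/539.9) ÷ (8770/68685) = -2.521.

-2.521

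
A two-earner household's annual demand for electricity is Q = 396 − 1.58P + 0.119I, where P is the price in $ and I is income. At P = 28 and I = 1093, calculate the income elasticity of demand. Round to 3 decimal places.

At P = 28, I = 1093: Q = 481.827.
Holding P constant, ∂Q/∂I = 0.119.
η_I = (∂Q/∂I)·(I/Q) = 0.119 × (1093/481.827) = 0.270.

0.270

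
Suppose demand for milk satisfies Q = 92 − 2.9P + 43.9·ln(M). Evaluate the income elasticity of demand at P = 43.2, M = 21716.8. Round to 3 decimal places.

0.108

At P = 43.2, M = 21716.8: Q = 405.098.
Holding P constant, ∂Q/∂M = 43.9/M = 0.00202148.
η_M = (∂Q/∂M)·(M/Q) = 0.00202148 × (21716.8/405.098) = 0.108.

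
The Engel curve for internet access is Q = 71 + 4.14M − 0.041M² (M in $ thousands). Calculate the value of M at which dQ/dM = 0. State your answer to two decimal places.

dQ/dM = 4.14 − 0.082M.
The good is inferior where dQ/dM < 0. Setting dQ/dM = 0 gives M = 4.14 / 0.082 = 50.49.

50.49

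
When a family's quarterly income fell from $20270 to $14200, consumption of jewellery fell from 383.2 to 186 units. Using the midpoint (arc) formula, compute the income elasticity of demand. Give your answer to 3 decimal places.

ΔQ = 186 − 383.2 = -197.2; midpoint Q̄ = (383.2 + 186)/2 = 284.6.
ΔI = 14200 − 20270 = -6070; midpoint Ī = (20270 + 14200)/2 = 17235.
η = (ΔQ/Q̄) ÷ (ΔI/Ī) = (-197.2/284.6) ÷ (-6070/17235) = 1.967.

1.967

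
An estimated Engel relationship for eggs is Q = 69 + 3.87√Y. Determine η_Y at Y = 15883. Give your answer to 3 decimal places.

0.438

At Y = 15883: Q = 556.727.
dQ/dY = 3.87/(2√Y) = 0.0153538 at this income.
η = (dQ/dY)·(Y/Q) = 0.0153538 × (15883/556.727) = 0.438.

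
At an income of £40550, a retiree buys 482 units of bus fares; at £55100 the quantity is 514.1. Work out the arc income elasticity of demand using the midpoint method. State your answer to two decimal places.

ΔQ = 514.1 − 482 = 32.1; midpoint Q̄ = (482 + 514.1)/2 = 498.05.
ΔI = 55100 − 40550 = 14550; midpoint Ī = (40550 + 55100)/2 = 47825.
η = (ΔQ/Q̄) ÷ (ΔI/Ī) = (32.1/498.05) ÷ (14550/47825) = 0.21.

0.21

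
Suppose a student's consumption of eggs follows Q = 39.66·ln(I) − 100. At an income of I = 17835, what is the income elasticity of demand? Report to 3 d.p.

0.138

At I = 17835: Q = 288.228.
dQ/dI = 39.66/I = 0.00222372 at this income.
η = (dQ/dI)·(I/Q) = 0.00222372 × (17835/288.228) = 0.138.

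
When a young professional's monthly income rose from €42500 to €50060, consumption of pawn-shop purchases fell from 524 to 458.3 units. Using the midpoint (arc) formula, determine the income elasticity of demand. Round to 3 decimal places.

-0.819

ΔQ = 458.3 − 524 = -65.7; midpoint Q̄ = (524 + 458.3)/2 = 491.15.
ΔI = 50060 − 42500 = 7560; midpoint Ī = (42500 + 50060)/2 = 46280.
η = (ΔQ/Q̄) ÷ (ΔI/Ī) = (-65.7/491.15) ÷ (7560/46280) = -0.819.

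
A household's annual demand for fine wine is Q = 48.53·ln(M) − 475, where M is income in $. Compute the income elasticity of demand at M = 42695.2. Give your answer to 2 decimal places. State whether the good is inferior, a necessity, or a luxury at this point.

At M = 42695.2: Q = 42.419.
dQ/dM = 48.53/M = 0.00113666 at this income.
η = (dQ/dM)·(M/Q) = 0.00113666 × (42695.2/42.419) = 1.14.
Since η > 1, the good is a luxury.

1.14 (luxury)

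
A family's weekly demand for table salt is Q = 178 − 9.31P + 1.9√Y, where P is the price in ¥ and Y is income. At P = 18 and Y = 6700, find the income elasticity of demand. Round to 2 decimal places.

0.47

At P = 18, Y = 6700: Q = 165.942.
Holding P constant, ∂Q/∂Y = 1.9/(2√Y) = 0.0116061.
η_Y = (∂Q/∂Y)·(Y/Q) = 0.0116061 × (6700/165.942) = 0.47.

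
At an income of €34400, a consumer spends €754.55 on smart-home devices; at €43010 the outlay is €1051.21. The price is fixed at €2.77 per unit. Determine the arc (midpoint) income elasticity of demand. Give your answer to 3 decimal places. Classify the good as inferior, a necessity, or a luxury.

1.477 (luxury)

With a constant price, Q₁ = 754.55/2.77 = 272.401 and Q₂ = 1051.21/2.77 = 379.498 (equivalently, work directly with expenditure since P cancels).
Midpoint %ΔQ = (1051.21 − 754.55)/902.88 = 0.32857; midpoint %ΔI = (43010 − 34400)/38705 = 0.22245.
η = 0.32857 / 0.22245 = 1.477.
η > 1 ⇒ luxury.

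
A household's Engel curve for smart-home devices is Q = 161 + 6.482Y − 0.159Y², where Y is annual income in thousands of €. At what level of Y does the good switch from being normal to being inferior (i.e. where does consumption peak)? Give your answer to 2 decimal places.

20.38

dQ/dY = 6.482 − 0.318Y.
The good is inferior where dQ/dY < 0. Setting dQ/dY = 0 gives Y = 6.482 / 0.318 = 20.38.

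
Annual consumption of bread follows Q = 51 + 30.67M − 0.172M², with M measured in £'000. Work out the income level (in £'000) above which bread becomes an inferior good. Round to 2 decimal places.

89.16

dQ/dM = 30.67 − 0.344M.
The good is inferior where dQ/dM < 0. Setting dQ/dM = 0 gives M = 30.67 / 0.344 = 89.16.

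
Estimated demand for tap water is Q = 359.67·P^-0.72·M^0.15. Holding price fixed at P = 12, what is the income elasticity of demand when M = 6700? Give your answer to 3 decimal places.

0.150

For a multiplicative demand Q = A·P^α·M^β, the income elasticity is β everywhere.
Here β = 0.15, so η = 0.150.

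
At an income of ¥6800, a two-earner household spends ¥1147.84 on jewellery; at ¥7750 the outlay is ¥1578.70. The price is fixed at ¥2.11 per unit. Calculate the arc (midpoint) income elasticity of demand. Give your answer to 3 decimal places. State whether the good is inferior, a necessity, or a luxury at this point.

2.420 (luxury)

With a constant price, Q₁ = 1147.84/2.11 = 544.000 and Q₂ = 1578.70/2.11 = 748.199 (equivalently, work directly with expenditure since P cancels).
Midpoint %ΔQ = (1578.70 − 1147.84)/1363.27 = 0.31605; midpoint %ΔI = (7750 − 6800)/7275 = 0.13058.
η = 0.31605 / 0.13058 = 2.420.
η > 1 ⇒ luxury.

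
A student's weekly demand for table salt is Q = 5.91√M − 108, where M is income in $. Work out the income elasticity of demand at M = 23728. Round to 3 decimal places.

At M = 23728: Q = 802.370.
dQ/dM = 5.91/(2√M) = 0.0191835 at this income.
η = (dQ/dM)·(M/Q) = 0.0191835 × (23728/802.370) = 0.567.

0.567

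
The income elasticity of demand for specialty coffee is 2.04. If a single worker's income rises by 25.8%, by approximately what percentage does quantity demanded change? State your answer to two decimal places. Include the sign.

%ΔQ ≈ η × %ΔI = 2.04 × 25.8% = 52.63%.

52.63%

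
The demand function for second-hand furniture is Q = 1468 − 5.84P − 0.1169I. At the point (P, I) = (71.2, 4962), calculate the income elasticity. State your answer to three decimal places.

-1.229

At P = 71.2, I = 4962: Q = 472.134.
Holding P constant, ∂Q/∂I = −0.1169.
η_I = (∂Q/∂I)·(I/Q) = -0.1169 × (4962/472.134) = -1.229.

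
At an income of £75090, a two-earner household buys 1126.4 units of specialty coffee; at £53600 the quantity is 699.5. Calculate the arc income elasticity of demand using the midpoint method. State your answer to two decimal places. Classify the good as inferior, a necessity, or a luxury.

ΔQ = 699.5 − 1126.4 = -426.9; midpoint Q̄ = (1126.4 + 699.5)/2 = 912.95.
ΔI = 53600 − 75090 = -21490; midpoint Ī = (75090 + 53600)/2 = 64345.
η = (ΔQ/Q̄) ÷ (ΔI/Ī) = (-426.9/912.95) ÷ (-21490/64345) = 1.40.
η > 1 ⇒ luxury.

1.40 (luxury)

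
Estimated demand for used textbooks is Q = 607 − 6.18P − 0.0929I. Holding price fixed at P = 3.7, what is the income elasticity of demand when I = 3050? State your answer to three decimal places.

At P = 3.7, I = 3050: Q = 300.789.
Holding P constant, ∂Q/∂I = −0.0929.
η_I = (∂Q/∂I)·(I/Q) = -0.0929 × (3050/300.789) = -0.942.

-0.942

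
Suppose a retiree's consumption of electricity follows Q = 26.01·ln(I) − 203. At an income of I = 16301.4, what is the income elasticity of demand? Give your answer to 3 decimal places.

0.528

At I = 16301.4: Q = 49.271.
dQ/dI = 26.01/I = 0.00159557 at this income.
η = (dQ/dI)·(I/Q) = 0.00159557 × (16301.4/49.271) = 0.528.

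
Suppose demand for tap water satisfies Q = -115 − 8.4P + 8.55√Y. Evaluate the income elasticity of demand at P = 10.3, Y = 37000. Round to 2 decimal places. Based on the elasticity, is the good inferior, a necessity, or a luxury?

At P = 10.3, Y = 37000: Q = 1443.105.
Holding P constant, ∂Q/∂Y = 8.55/(2√Y) = 0.0222247.
η_Y = (∂Q/∂Y)·(Y/Q) = 0.0222247 × (37000/1443.105) = 0.57.
Since 0 < η < 1, this is a necessity.

0.57 (necessity)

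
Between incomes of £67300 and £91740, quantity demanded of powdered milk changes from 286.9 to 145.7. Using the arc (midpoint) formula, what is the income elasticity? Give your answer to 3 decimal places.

ΔQ = 145.7 − 286.9 = -141.2; midpoint Q̄ = (286.9 + 145.7)/2 = 216.3.
ΔI = 91740 − 67300 = 24440; midpoint Ī = (67300 + 91740)/2 = 79520.
η = (ΔQ/Q̄) ÷ (ΔI/Ī) = (-141.2/216.3) ÷ (24440/79520) = -2.124.

-2.124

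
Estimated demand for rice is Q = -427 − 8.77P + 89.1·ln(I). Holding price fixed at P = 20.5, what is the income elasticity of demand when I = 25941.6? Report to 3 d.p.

0.298

At P = 20.5, I = 25941.6: Q = 298.792.
Holding P constant, ∂Q/∂I = 89.1/I = 0.00343464.
η_I = (∂Q/∂I)·(I/Q) = 0.00343464 × (25941.6/298.792) = 0.298.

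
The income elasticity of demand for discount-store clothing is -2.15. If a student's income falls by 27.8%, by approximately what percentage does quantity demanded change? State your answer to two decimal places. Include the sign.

59.77%

%ΔQ ≈ η × %ΔI = -2.15 × (-27.8%) = 59.77%.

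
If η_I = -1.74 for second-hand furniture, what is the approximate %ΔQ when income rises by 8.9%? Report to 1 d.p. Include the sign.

%ΔQ ≈ η × %ΔI = -1.74 × 8.9% = -15.5%.

-15.5%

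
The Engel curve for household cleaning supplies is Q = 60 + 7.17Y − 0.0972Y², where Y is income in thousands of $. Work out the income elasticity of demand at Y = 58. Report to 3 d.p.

-1.599

At Y = 58: Q = 148.8792.
dQ/dY = 7.17 − 0.1944Y = -4.10520.
η = (dQ/dY)·(Y/Q) = -4.10520 × (58/148.8792) = -1.599.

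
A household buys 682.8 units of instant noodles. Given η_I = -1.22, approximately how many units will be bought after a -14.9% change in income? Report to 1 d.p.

%ΔQ ≈ η × %ΔI = -1.22 × (-14.9%) = 18.178%.
New Q ≈ 682.8 × (1 + 0.18178) = 806.9.

806.9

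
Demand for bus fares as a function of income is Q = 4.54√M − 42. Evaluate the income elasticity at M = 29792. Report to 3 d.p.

At M = 29792: Q = 741.620.
dQ/dM = 4.54/(2√M) = 0.0131515 at this income.
η = (dQ/dM)·(M/Q) = 0.0131515 × (29792/741.620) = 0.528.

0.528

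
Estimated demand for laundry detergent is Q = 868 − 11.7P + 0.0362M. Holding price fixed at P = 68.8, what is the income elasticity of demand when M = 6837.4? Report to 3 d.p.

At P = 68.8, M = 6837.4: Q = 310.554.
Holding P constant, ∂Q/∂M = 0.0362.
η_M = (∂Q/∂M)·(M/Q) = 0.0362 × (6837.4/310.554) = 0.797.

0.797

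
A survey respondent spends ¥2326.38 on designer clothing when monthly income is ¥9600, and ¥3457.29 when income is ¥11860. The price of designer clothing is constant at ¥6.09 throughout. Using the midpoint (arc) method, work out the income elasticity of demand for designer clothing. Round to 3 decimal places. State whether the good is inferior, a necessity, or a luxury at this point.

With a constant price, Q₁ = 2326.38/6.09 = 382.000 and Q₂ = 3457.29/6.09 = 567.700 (equivalently, work directly with expenditure since P cancels).
Midpoint %ΔQ = (3457.29 − 2326.38)/2891.84 = 0.39107; midpoint %ΔI = (11860 − 9600)/10730 = 0.21062.
η = 0.39107 / 0.21062 = 1.857.
η > 1 ⇒ luxury.

1.857 (luxury)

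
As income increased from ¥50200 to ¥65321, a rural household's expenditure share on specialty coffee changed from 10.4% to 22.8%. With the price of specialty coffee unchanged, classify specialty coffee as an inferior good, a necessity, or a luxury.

The budget share rises as income rises, so η > 1.

luxury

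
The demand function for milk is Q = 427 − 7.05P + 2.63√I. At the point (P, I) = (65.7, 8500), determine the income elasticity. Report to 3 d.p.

At P = 65.7, I = 8500: Q = 206.289.
Holding P constant, ∂Q/∂I = 2.63/(2√I) = 0.0142632.
η_I = (∂Q/∂I)·(I/Q) = 0.0142632 × (8500/206.289) = 0.588.

0.588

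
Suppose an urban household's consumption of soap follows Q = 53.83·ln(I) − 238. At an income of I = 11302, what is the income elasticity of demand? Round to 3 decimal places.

At I = 11302: Q = 264.381.
dQ/dI = 53.83/I = 0.00476287 at this income.
η = (dQ/dI)·(I/Q) = 0.00476287 × (11302/264.381) = 0.204.

0.204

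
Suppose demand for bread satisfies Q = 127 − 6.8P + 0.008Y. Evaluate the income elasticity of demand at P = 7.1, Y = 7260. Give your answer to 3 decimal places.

0.425

At P = 7.1, Y = 7260: Q = 136.800.
Holding P constant, ∂Q/∂Y = 0.008.
η_Y = (∂Q/∂Y)·(Y/Q) = 0.008 × (7260/136.800) = 0.425.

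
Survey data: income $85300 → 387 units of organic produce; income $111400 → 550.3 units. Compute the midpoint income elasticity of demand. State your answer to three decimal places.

1.313

ΔQ = 550.3 − 387 = 163.3; midpoint Q̄ = (387 + 550.3)/2 = 468.65.
ΔI = 111400 − 85300 = 26100; midpoint Ī = (85300 + 111400)/2 = 98350.
η = (ΔQ/Q̄) ÷ (ΔI/Ī) = (163.3/468.65) ÷ (26100/98350) = 1.313.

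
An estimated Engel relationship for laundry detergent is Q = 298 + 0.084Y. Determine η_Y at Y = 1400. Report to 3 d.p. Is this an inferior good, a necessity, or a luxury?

At Y = 1400: Q = 415.600.
dQ/dY = 0.084.
η = (dQ/dY)·(Y/Q) = 0.084 × (1400/415.600) = 0.283.
Since 0 < η < 1, the good is a necessity.

0.283 (necessity)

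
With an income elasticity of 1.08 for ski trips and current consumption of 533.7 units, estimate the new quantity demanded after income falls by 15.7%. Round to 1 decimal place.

443.2

%ΔQ ≈ η × %ΔI = 1.08 × (-15.7%) = -16.956%.
New Q ≈ 533.7 × (1 − 0.16956) = 443.2.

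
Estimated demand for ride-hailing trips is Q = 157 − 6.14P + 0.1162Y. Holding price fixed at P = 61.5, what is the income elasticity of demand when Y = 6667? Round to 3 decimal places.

1.398

At P = 61.5, Y = 6667: Q = 554.095.
Holding P constant, ∂Q/∂Y = 0.1162.
η_Y = (∂Q/∂Y)·(Y/Q) = 0.1162 × (6667/554.095) = 1.398.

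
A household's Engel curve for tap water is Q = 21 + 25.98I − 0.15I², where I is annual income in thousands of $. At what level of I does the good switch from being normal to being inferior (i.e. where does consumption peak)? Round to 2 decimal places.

86.60

dQ/dI = 25.98 − 0.3I.
The good is inferior where dQ/dI < 0. Setting dQ/dI = 0 gives I = 25.98 / 0.3 = 86.60.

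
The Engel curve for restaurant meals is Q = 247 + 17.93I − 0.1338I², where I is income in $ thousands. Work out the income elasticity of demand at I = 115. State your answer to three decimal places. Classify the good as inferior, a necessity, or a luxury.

-2.738 (inferior good)

At I = 115: Q = 539.4450.
dQ/dI = 17.93 − 0.2676I = -12.84400.
η = (dQ/dI)·(I/Q) = -12.84400 × (115/539.4450) = -2.738.
η < 0 ⇒ inferior good.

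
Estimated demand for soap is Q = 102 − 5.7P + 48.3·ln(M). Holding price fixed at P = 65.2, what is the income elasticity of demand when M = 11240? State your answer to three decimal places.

At P = 65.2, M = 11240: Q = 180.865.
Holding P constant, ∂Q/∂M = 48.3/M = 0.00429715.
η_M = (∂Q/∂M)·(M/Q) = 0.00429715 × (11240/180.865) = 0.267.

0.267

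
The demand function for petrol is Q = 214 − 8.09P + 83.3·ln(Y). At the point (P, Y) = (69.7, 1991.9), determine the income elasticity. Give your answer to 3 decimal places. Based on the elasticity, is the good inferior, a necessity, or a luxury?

0.294 (necessity)

At P = 69.7, Y = 1991.9: Q = 282.944.
Holding P constant, ∂Q/∂Y = 83.3/Y = 0.0418194.
η_Y = (∂Q/∂Y)·(Y/Q) = 0.0418194 × (1991.9/282.944) = 0.294.
Since 0 < η < 1, this is a necessity.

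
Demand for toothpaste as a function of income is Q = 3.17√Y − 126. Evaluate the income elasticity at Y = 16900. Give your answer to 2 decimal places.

0.72

At Y = 16900: Q = 286.100.
dQ/dY = 3.17/(2√Y) = 0.0121923 at this income.
η = (dQ/dY)·(Y/Q) = 0.0121923 × (16900/286.100) = 0.72.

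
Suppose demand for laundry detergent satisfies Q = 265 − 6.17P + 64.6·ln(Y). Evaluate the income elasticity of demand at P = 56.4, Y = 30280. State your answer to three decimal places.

At P = 56.4, Y = 30280: Q = 583.570.
Holding P constant, ∂Q/∂Y = 64.6/Y = 0.00213342.
η_Y = (∂Q/∂Y)·(Y/Q) = 0.00213342 × (30280/583.570) = 0.111.

0.111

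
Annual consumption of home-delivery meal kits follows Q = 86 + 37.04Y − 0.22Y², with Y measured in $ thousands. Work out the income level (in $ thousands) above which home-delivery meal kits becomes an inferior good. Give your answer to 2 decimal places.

dQ/dY = 37.04 − 0.44Y.
The good is inferior where dQ/dY < 0. Setting dQ/dY = 0 gives Y = 37.04 / 0.44 = 84.18.

84.18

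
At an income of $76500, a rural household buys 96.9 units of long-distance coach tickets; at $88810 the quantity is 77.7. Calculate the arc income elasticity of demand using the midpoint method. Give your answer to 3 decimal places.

-1.477

ΔQ = 77.7 − 96.9 = -19.2; midpoint Q̄ = (96.9 + 77.7)/2 = 87.3.
ΔI = 88810 − 76500 = 12310; midpoint Ī = (76500 + 88810)/2 = 82655.
η = (ΔQ/Q̄) ÷ (ΔI/Ī) = (-19.2/87.3) ÷ (12310/82655) = -1.477.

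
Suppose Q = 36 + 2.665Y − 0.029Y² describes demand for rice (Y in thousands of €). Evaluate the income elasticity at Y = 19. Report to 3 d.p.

0.390

At Y = 19: Q = 76.1660.
dQ/dY = 2.665 − 0.058Y = 1.56300.
η = (dQ/dY)·(Y/Q) = 1.56300 × (19/76.1660) = 0.390.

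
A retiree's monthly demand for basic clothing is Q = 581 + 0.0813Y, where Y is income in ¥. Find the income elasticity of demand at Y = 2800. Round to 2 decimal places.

At Y = 2800: Q = 808.640.
dQ/dY = 0.0813.
η = (dQ/dY)·(Y/Q) = 0.0813 × (2800/808.640) = 0.28.

0.28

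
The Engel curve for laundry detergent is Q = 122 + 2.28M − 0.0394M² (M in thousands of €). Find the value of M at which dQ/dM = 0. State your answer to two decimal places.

dQ/dM = 2.28 − 0.0788M.
The good is inferior where dQ/dM < 0. Setting dQ/dM = 0 gives M = 2.28 / 0.0788 = 28.93.

28.93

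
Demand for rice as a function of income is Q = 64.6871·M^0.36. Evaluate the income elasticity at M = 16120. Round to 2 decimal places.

For Q = A·M^β the income elasticity is constant and equal to β.
Here β = 0.36, so η = 0.36.

0.36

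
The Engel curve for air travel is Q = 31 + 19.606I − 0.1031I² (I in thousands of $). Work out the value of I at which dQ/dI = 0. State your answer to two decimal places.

dQ/dI = 19.606 − 0.2062I.
The good is inferior where dQ/dI < 0. Setting dQ/dI = 0 gives I = 19.606 / 0.2062 = 95.08.

95.08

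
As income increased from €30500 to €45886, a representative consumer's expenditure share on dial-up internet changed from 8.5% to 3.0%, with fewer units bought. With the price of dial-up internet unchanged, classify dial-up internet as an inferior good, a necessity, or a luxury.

inferior good

Quantity demanded falls as income rises, so η < 0.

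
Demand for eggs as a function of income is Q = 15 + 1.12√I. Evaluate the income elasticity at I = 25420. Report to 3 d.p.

0.461

At I = 25420: Q = 193.569.
dQ/dI = 1.12/(2√I) = 0.00351237 at this income.
η = (dQ/dI)·(I/Q) = 0.00351237 × (25420/193.569) = 0.461.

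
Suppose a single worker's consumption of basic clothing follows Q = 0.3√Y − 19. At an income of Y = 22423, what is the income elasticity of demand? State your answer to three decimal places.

At Y = 22423: Q = 25.923.
dQ/dY = 0.3/(2√Y) = 0.00100172 at this income.
η = (dQ/dY)·(Y/Q) = 0.00100172 × (22423/25.923) = 0.866.

0.866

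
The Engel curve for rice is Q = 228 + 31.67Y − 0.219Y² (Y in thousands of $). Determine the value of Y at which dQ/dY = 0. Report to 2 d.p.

dQ/dY = 31.67 − 0.438Y.
The good is inferior where dQ/dY < 0. Setting dQ/dY = 0 gives Y = 31.67 / 0.438 = 72.31.

72.31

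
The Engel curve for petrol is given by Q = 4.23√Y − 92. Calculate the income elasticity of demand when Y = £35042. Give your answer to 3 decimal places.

0.566

At Y = 35042: Q = 699.835.
dQ/dY = 4.23/(2√Y) = 0.0112984 at this income.
η = (dQ/dY)·(Y/Q) = 0.0112984 × (35042/699.835) = 0.566.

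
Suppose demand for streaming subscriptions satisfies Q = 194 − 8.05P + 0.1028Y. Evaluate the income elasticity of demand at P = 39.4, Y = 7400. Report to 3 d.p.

At P = 39.4, Y = 7400: Q = 637.550.
Holding P constant, ∂Q/∂Y = 0.1028.
η_Y = (∂Q/∂Y)·(Y/Q) = 0.1028 × (7400/637.550) = 1.193.

1.193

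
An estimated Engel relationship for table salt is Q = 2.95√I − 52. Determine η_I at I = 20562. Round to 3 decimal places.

At I = 20562: Q = 371.014.
dQ/dI = 2.95/(2√I) = 0.0102863 at this income.
η = (dQ/dI)·(I/Q) = 0.0102863 × (20562/371.014) = 0.570.

0.570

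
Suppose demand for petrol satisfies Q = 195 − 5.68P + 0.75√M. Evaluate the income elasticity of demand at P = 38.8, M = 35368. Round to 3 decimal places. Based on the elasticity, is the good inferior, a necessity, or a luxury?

At P = 38.8, M = 35368: Q = 115.664.
Holding P constant, ∂Q/∂M = 0.75/(2√M) = 0.001994.
η_M = (∂Q/∂M)·(M/Q) = 0.001994 × (35368/115.664) = 0.610.
Since 0 < η < 1, this is a necessity.

0.610 (necessity)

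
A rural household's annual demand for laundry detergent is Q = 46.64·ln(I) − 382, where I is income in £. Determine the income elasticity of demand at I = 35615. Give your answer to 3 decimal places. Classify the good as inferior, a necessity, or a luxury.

0.437 (necessity)

At I = 35615: Q = 106.812.
dQ/dI = 46.64/I = 0.00130956 at this income.
η = (dQ/dI)·(I/Q) = 0.00130956 × (35615/106.812) = 0.437.
Since 0 < η < 1, the good is a necessity.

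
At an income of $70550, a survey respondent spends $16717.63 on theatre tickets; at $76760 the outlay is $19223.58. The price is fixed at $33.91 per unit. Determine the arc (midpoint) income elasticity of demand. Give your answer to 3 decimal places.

With a constant price, Q₁ = 16717.63/33.91 = 493.000 and Q₂ = 19223.58/33.91 = 566.900 (equivalently, work directly with expenditure since P cancels).
Midpoint %ΔQ = (19223.58 − 16717.63)/17970.61 = 0.13945; midpoint %ΔI = (76760 − 70550)/73655 = 0.08431.
η = 0.13945 / 0.08431 = 1.654.

1.654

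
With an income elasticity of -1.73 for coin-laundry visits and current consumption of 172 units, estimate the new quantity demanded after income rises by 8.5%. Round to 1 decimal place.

146.7

%ΔQ ≈ η × %ΔI = -1.73 × 8.5% = -14.705%.
New Q ≈ 172 × (1 − 0.14705) = 146.7.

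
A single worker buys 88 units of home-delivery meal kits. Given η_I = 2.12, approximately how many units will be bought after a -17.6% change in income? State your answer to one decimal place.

%ΔQ ≈ η × %ΔI = 2.12 × (-17.6%) = -37.312%.
New Q ≈ 88 × (1 − 0.37312) = 55.2.

55.2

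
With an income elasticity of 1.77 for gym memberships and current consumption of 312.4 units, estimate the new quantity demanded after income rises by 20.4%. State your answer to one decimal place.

425.2

%ΔQ ≈ η × %ΔI = 1.77 × 20.4% = 36.108%.
New Q ≈ 312.4 × (1 + 0.36108) = 425.2.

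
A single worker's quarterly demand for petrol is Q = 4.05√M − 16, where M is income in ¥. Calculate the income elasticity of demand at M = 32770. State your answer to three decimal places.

At M = 32770: Q = 717.151.
dQ/dM = 4.05/(2√M) = 0.0111863 at this income.
η = (dQ/dM)·(M/Q) = 0.0111863 × (32770/717.151) = 0.511.

0.511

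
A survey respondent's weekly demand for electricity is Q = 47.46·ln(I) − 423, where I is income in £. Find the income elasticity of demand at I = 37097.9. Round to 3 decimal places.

At I = 37097.9: Q = 76.342.
dQ/dI = 47.46/I = 0.00127932 at this income.
η = (dQ/dI)·(I/Q) = 0.00127932 × (37097.9/76.342) = 0.622.

0.622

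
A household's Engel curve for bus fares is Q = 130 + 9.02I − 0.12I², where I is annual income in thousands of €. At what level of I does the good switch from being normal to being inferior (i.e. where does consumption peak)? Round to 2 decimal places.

dQ/dI = 9.02 − 0.24I.
The good is inferior where dQ/dI < 0. Setting dQ/dI = 0 gives I = 9.02 / 0.24 = 37.58.

37.58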